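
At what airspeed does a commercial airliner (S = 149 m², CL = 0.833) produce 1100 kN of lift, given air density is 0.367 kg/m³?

v = 220 m/s

L = ½ρv²S·CL ⇒ v = √(2L/(ρ·S·CL))
v = √(2 × 1.1×10^6 / (0.367 × 149 × 0.833)) = √48300 = 220 m/s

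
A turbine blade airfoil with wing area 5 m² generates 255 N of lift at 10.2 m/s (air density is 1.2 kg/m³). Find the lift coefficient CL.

CL = 0.817

From L = ½ρv²S·CL, rearranging gives CL = 2L/(ρv²S).
CL = 2 × 255 / (1.2 × 10.2² × 5) = 0.817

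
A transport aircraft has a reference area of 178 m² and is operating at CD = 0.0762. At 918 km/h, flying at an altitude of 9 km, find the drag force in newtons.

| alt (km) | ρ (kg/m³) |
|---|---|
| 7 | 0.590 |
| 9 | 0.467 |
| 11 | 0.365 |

At 9 km, from the table: ρ = 0.467 kg/m³.
Convert speed: v = 918 km/h ÷ 3.6 = 255 m/s.
D = ½ρv²S·CD = ½ × 0.467 × 255² × 178 × 0.0762 = 2.06×10^5 N ≈ 206 kN

D = 2.06×10^5 N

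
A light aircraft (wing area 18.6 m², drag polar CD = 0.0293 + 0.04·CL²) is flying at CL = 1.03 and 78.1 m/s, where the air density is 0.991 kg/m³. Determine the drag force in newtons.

CD = 0.0293 + 0.04 × 1.03² = 0.07174
D = ½ρv²S·CD = ½ × 0.991 × 78.1² × 18.6 × 0.07174 = 4030 N

D = 4030 N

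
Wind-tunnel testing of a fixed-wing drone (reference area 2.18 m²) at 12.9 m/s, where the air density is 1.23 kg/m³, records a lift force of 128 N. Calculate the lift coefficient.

From L = ½ρv²S·CL, rearranging gives CL = 2L/(ρv²S).
CL = 2 × 128 / (1.23 × 12.9² × 2.18) = 0.574

CL = 0.574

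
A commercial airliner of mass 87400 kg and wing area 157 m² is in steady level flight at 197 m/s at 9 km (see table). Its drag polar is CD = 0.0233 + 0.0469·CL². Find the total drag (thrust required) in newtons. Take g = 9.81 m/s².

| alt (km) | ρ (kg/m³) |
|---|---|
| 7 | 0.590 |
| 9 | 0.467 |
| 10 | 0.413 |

At 9 km, from the table: ρ = 0.467 kg/m³.
In steady level flight, lift balances weight: W = mg = 87400 × 9.81 = 8.5739×10^5 N.
q = ½ρv² = ½ × 0.467 × 197² = 9062 Pa.
CL = 2W/(ρv²S) = 2×8.5739×10^5/(0.467×197²×157) = 0.6026.
CD = 0.0233 + 0.0469 × 0.6026² = 0.04033.
D = q·S·CD = 9062 × 157 × 0.04033 = 57380 N

D = 57400 N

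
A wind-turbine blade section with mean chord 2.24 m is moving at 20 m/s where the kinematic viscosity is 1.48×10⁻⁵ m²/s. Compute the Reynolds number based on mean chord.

Re = 3.03×10^6

Re = v·c/ν = 20 × 2.24 / (1.48×10⁻⁵) = 3.03×10^6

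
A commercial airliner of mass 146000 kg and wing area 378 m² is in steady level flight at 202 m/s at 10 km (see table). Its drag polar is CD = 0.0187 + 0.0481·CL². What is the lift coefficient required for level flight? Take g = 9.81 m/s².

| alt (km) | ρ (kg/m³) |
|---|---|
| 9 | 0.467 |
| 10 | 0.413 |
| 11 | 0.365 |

CL = 0.45

At 10 km, from the table: ρ = 0.413 kg/m³.
Level flight ⇒ L = W = m·g = 146000 × 9.81 = 1.4323×10^6 N.
q = ½ρv² = ½ × 0.413 × 202² = 8426 Pa.
Required CL = L/(qS) = 1.4323×10^6/(8426·378) = 0.4497.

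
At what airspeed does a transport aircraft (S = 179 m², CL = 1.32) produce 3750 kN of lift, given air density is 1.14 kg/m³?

v = 167 m/s

L = ½ρv²S·CL ⇒ v = √(2L/(ρ·S·CL))
v = √(2 × 3.75×10^6 / (1.14 × 179 × 1.32)) = √27840 = 167 m/s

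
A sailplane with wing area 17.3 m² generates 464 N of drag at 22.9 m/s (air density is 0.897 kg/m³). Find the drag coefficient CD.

From D = ½ρv²S·CD, rearranging gives CD = 2D/(ρv²S).
CD = 2 × 464 / (0.897 × 22.9² × 17.3) = 0.114

CD = 0.114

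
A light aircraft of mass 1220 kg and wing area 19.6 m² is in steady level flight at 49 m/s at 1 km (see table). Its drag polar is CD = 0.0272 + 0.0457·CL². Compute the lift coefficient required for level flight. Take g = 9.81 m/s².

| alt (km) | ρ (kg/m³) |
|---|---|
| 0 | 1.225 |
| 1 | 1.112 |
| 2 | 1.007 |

CL = 0.457

At 1 km, from the table: ρ = 1.112 kg/m³.
Level flight ⇒ L = W = m·g = 1220 × 9.81 = 11968 N.
Dynamic pressure q = 0.5 × 1.112 × 49² = 1335 Pa.
CL = 2W/(ρv²S) = 2×11968/(1.112×49²×19.6) = 0.4574.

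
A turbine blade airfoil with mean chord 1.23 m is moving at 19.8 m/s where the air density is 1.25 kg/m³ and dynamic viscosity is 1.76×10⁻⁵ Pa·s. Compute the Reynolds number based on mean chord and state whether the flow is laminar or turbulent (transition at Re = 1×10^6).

Re = 1.73×10^6 (turbulent)

Re = ρ·v·c/μ = 1.25 × 19.8 × 1.23 / (1.76×10⁻⁵) = 1.73×10^6
Since 1.73×10^6 > 1×10^6, the flow is turbulent.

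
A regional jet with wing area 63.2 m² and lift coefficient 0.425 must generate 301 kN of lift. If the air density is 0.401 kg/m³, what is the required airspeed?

v = 236 m/s

L = ½ρv²S·CL ⇒ v = √(2L/(ρ·S·CL))
v = √(2 × 3.01×10^5 / (0.401 × 63.2 × 0.425)) = √55890 = 236 m/s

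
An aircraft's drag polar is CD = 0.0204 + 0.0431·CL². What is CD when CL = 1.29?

CD = 0.0204 + 0.0431 × 1.29² = 0.0204 + 0.07172 = 0.0921

CD = 0.0921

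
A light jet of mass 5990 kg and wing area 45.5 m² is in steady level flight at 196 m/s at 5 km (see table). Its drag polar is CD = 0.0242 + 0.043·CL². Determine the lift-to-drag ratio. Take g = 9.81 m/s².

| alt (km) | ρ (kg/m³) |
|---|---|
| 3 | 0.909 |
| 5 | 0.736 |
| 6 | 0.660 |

L/D = 3.72

At 5 km, from the table: ρ = 0.736 kg/m³.
In steady level flight, lift balances weight: W = mg = 5990 × 9.81 = 58762 N.
q = ½ρv² = ½ × 0.736 × 196² = 14140 Pa.
CL = W/(q·S) = 58762 / (14140 × 45.5) = 0.09135.
CD = 0.0242 + 0.043 × 0.09135² = 0.02456.
L/D = CL/CD = 0.09135 / 0.02456 = 3.72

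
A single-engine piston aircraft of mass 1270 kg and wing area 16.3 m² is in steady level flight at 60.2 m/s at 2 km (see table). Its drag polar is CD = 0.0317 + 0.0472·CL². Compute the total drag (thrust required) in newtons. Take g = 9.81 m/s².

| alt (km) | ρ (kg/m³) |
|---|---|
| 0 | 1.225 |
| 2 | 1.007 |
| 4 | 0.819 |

At 2 km, from the table: ρ = 1.007 kg/m³.
In steady level flight, lift balances weight: W = mg = 1270 × 9.81 = 12459 N.
Dynamic pressure q = 0.5 × 1.007 × 60.2² = 1825 Pa.
CL = 2W/(ρv²S) = 2×12459/(1.007×60.2²×16.3) = 0.4189.
CD = 0.0317 + 0.0472 × 0.4189² = 0.03998.
D = q·S·CD = 1825 × 16.3 × 0.03998 = 1189 N

D = 1190 N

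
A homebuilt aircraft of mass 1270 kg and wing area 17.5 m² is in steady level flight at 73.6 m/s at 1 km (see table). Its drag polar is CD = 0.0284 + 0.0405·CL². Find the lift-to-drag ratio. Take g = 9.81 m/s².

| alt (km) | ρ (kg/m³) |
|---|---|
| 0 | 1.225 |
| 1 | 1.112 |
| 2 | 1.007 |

At 1 km, from the table: ρ = 1.112 kg/m³.
Level flight ⇒ L = W = m·g = 1270 × 9.81 = 12459 N.
q = ½ρv² = ½ × 1.112 × 73.6² = 3012 Pa.
CL = 2W/(ρv²S) = 2×12459/(1.112×73.6²×17.5) = 0.2364.
CD = 0.0284 + 0.0405 × 0.2364² = 0.03066.
L/D = CL/CD = 0.2364 / 0.03066 = 7.71

L/D = 7.71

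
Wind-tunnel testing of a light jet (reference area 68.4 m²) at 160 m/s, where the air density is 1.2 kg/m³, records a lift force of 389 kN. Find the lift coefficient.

CL = 0.37

From L = ½ρv²S·CL, rearranging gives CL = 2L/(ρv²S).
CL = 2 × 3.89×10^5 / (1.2 × 160² × 68.4) = 0.37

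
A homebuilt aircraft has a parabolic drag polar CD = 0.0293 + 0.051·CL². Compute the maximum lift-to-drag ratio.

(L/D)max = 12.9

For CD = CD0 + K·CL², (L/D)max occurs at CL* = √(CD0/K) and equals 1/(2√(K·CD0)).
(L/D)max = 1/(2√(0.051 × 0.0293)) = 1/(2 × 0.03866) = 12.9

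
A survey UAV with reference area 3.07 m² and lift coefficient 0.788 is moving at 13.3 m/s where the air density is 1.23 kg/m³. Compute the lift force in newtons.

L = 263 N

L = ½ρv²S·CL = ½ × 1.23 × 13.3² × 3.07 × 0.788 = 263 N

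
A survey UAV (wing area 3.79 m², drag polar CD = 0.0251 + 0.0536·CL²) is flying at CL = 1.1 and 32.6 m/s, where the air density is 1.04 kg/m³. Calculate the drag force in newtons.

CD = 0.0251 + 0.0536 × 1.1² = 0.08996
D = ½ρv²S·CD = ½ × 1.04 × 32.6² × 3.79 × 0.08996 = 188 N

D = 188 N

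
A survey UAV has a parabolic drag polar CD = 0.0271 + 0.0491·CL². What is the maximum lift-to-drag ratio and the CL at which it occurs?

(L/D)max = 13.7, at CL = 0.743

For CD = CD0 + K·CL², (L/D)max occurs at CL* = √(CD0/K) and equals 1/(2√(K·CD0)).
(L/D)max = 1/(2√(0.0491 × 0.0271)) = 1/(2 × 0.03648) = 13.7
CL* = √(0.0271/0.0491) = 0.743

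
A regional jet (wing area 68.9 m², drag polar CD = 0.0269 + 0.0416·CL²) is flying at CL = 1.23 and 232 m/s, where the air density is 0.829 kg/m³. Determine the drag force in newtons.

CD = 0.0269 + 0.0416 × 1.23² = 0.08984
D = ½ρv²S·CD = ½ × 0.829 × 232² × 68.9 × 0.08984 = 1.38×10^5 N

D = 1.38×10^5 N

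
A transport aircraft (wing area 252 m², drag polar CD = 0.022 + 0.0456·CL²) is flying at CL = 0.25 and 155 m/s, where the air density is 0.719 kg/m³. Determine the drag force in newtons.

D = 54100 N

CD = 0.022 + 0.0456 × 0.25² = 0.02485
D = ½ρv²S·CD = ½ × 0.719 × 155² × 252 × 0.02485 = 54100 N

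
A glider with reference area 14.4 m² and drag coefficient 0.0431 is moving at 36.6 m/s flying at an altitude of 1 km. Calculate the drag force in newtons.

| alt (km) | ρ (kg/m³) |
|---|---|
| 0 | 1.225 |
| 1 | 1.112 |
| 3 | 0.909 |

D = 462 N

At 1 km, from the table: ρ = 1.112 kg/m³.
Dynamic pressure q = ½ρv² = ½ × 1.112 × 36.6² = 744.8 Pa.
D = q·S·CD = 744.8 × 14.4 × 0.0431 = 462 N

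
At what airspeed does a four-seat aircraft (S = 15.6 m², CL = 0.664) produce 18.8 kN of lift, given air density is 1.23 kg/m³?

L = ½ρv²S·CL ⇒ v = √(2L/(ρ·S·CL))
v = √(2 × 18800 / (1.23 × 15.6 × 0.664)) = √2951 = 54.3 m/s

v = 54.3 m/s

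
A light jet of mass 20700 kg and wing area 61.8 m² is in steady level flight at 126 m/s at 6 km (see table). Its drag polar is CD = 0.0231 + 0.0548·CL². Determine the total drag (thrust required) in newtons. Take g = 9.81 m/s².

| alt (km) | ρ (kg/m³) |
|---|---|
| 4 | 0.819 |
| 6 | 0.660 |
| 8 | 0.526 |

At 6 km, from the table: ρ = 0.660 kg/m³.
Weight W = mg = 20700 × 9.81 = 2.0307×10^5 N; in level flight L = W.
q = ½ρv² = ½ × 0.66 × 126² = 5239 Pa.
CL = 2W/(ρv²S) = 2×2.0307×10^5/(0.66×126²×61.8) = 0.6272.
CD = 0.0231 + 0.0548 × 0.6272² = 0.04466.
D = q·S·CD = 5239 × 61.8 × 0.04466 = 14460 N

D = 14500 N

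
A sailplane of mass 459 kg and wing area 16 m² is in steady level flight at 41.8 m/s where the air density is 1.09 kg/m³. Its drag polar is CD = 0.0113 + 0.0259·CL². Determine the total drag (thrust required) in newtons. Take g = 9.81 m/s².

In steady level flight, lift balances weight: W = mg = 459 × 9.81 = 4502.8 N.
q = ½ρv² = ½ × 1.09 × 41.8² = 952.2 Pa.
CL = W/(q·S) = 4502.8 / (952.2 × 16) = 0.2955.
CD = 0.0113 + 0.0259 × 0.2955² = 0.01356.
D = q·S·CD = 952.2 × 16 × 0.01356 = 206.6 N

D = 207 N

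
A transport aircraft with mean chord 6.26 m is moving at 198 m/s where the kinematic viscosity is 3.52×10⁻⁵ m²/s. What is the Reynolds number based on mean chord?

Re = 3.52×10^7

Re = v·c/ν = 198 × 6.26 / (3.52×10⁻⁵) = 3.52×10^7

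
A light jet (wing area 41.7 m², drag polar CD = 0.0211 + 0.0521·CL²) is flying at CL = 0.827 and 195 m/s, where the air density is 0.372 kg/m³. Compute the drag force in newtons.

D = 16700 N

CD = 0.0211 + 0.0521 × 0.827² = 0.05673
D = ½ρv²S·CD = ½ × 0.372 × 195² × 41.7 × 0.05673 = 16700 N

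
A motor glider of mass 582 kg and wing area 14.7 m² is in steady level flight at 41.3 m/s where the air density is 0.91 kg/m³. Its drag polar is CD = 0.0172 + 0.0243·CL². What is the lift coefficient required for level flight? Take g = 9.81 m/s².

CL = 0.5

Level flight ⇒ L = W = m·g = 582 × 9.81 = 5709.4 N.
q = ½ρv² = ½ × 0.91 × 41.3² = 776.1 Pa.
Required CL = L/(qS) = 5709.4/(776.1·14.7) = 0.5005.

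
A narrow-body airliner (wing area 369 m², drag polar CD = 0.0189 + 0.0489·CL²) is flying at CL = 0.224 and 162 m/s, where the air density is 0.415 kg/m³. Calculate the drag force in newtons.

CD = 0.0189 + 0.0489 × 0.224² = 0.02135
D = ½ρv²S·CD = ½ × 0.415 × 162² × 369 × 0.02135 = 42900 N

D = 42900 N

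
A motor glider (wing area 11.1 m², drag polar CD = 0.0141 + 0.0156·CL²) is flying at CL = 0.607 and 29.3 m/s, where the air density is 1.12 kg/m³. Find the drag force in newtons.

CD = 0.0141 + 0.0156 × 0.607² = 0.01985
D = ½ρv²S·CD = ½ × 1.12 × 29.3² × 11.1 × 0.01985 = 106 N

D = 106 N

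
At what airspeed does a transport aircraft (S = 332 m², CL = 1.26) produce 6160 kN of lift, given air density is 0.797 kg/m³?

L = ½ρv²S·CL ⇒ v = √(2L/(ρ·S·CL))
v = √(2 × 6.16×10^6 / (0.797 × 332 × 1.26)) = √36950 = 192 m/s

v = 192 m/s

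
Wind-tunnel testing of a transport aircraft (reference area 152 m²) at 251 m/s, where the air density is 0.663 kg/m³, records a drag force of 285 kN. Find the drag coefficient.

CD = 0.0898

From D = ½ρv²S·CD, rearranging gives CD = 2D/(ρv²S).
CD = 2 × 2.85×10^5 / (0.663 × 251² × 152) = 0.0898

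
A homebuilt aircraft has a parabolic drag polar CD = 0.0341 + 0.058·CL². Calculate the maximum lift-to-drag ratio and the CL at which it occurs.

For CD = CD0 + K·CL², (L/D)max occurs at CL* = √(CD0/K) and equals 1/(2√(K·CD0)).
(L/D)max = 1/(2√(0.058 × 0.0341)) = 1/(2 × 0.04447) = 11.2
CL* = √(0.0341/0.058) = 0.767

(L/D)max = 11.2, at CL = 0.767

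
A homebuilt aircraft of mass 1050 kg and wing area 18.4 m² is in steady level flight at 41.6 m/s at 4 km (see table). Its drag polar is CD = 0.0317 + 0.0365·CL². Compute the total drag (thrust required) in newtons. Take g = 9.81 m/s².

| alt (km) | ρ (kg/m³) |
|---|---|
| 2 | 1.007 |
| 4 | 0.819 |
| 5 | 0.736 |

D = 710 N

At 4 km, from the table: ρ = 0.819 kg/m³.
Level flight ⇒ L = W = m·g = 1050 × 9.81 = 10300 N.
q = ½ρv² = ½ × 0.819 × 41.6² = 708.7 Pa.
Required CL = L/(qS) = 10300/(708.7·18.4) = 0.79.
CD = 0.0317 + 0.0365 × 0.79² = 0.05448.
D = q·S·CD = 708.7 × 18.4 × 0.05448 = 710.3 N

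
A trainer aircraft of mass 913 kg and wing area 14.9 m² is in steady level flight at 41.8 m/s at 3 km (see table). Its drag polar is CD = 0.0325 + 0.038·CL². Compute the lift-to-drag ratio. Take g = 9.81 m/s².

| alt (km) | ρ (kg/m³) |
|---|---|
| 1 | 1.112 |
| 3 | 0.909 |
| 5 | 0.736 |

L/D = 13.9

At 3 km, from the table: ρ = 0.909 kg/m³.
In steady level flight, lift balances weight: W = mg = 913 × 9.81 = 8956.5 N.
q = ½ρv² = ½ × 0.909 × 41.8² = 794.1 Pa.
CL = 2W/(ρv²S) = 2×8956.5/(0.909×41.8²×14.9) = 0.7569.
CD = 0.0325 + 0.038 × 0.7569² = 0.05427.
L/D = CL/CD = 0.7569 / 0.05427 = 13.9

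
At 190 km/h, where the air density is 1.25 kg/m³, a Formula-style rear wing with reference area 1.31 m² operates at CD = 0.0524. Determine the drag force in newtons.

Convert speed: v = 190 km/h ÷ 3.6 = 52.78 m/s.
D = ½ρv²S·CD = ½ × 1.25 × 52.78² × 1.31 × 0.0524 = 120 N

D = 120 N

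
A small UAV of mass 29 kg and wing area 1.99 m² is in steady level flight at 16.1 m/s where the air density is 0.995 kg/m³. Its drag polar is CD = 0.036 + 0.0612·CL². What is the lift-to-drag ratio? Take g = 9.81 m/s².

L/D = 9.97

In steady level flight, lift balances weight: W = mg = 29 × 9.81 = 284.49 N.
Dynamic pressure q = 0.5 × 0.995 × 16.1² = 129 Pa.
CL = W/(q·S) = 284.49 / (129 × 1.99) = 1.109.
CD = 0.036 + 0.0612 × 1.109² = 0.1112.
L/D = CL/CD = 1.109 / 0.1112 = 9.97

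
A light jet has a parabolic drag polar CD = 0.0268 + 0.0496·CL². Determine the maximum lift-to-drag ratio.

(L/D)max = 13.7

For CD = CD0 + K·CL², (L/D)max occurs at CL* = √(CD0/K) and equals 1/(2√(K·CD0)).
(L/D)max = 1/(2√(0.0496 × 0.0268)) = 1/(2 × 0.03646) = 13.7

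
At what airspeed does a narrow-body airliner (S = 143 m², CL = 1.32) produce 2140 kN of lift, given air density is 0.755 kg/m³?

L = ½ρv²S·CL ⇒ v = √(2L/(ρ·S·CL))
v = √(2 × 2.14×10^6 / (0.755 × 143 × 1.32)) = √30030 = 173 m/s

v = 173 m/s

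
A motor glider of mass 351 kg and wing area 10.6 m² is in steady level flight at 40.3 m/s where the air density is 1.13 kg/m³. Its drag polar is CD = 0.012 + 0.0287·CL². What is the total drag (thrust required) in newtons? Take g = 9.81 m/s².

D = 152 N

Level flight ⇒ L = W = m·g = 351 × 9.81 = 3443.3 N.
q = ½ρv² = ½ × 1.13 × 40.3² = 917.6 Pa.
Required CL = L/(qS) = 3443.3/(917.6·10.6) = 0.354.
CD = 0.012 + 0.0287 × 0.354² = 0.0156.
D = q·S·CD = 917.6 × 10.6 × 0.0156 = 151.7 N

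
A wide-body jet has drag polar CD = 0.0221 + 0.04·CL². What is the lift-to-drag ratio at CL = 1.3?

CD = 0.0221 + 0.04 × 1.3² = 0.0897
L/D = CL/CD = 1.3 / 0.0897 = 14.5

L/D = 14.5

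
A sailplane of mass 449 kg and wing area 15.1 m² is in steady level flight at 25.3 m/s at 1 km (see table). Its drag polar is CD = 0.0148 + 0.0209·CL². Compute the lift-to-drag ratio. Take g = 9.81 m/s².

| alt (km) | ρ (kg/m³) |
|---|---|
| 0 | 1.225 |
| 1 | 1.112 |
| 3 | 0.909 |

L/D = 28.4

At 1 km, from the table: ρ = 1.112 kg/m³.
Weight W = mg = 449 × 9.81 = 4404.7 N; in level flight L = W.
Dynamic pressure q = 0.5 × 1.112 × 25.3² = 355.9 Pa.
CL = W/(q·S) = 4404.7 / (355.9 × 15.1) = 0.8196.
CD = 0.0148 + 0.0209 × 0.8196² = 0.02884.
L/D = CL/CD = 0.8196 / 0.02884 = 28.4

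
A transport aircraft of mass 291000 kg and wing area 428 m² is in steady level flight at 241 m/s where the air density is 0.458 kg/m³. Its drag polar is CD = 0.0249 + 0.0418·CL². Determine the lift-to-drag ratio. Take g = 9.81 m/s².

In steady level flight, lift balances weight: W = mg = 291000 × 9.81 = 2.8547×10^6 N.
q = ½ρv² = ½ × 0.458 × 241² = 13300 Pa.
CL = W/(q·S) = 2.8547×10^6 / (13300 × 428) = 0.5015.
CD = 0.0249 + 0.0418 × 0.5015² = 0.03541.
L/D = CL/CD = 0.5015 / 0.03541 = 14.2

L/D = 14.2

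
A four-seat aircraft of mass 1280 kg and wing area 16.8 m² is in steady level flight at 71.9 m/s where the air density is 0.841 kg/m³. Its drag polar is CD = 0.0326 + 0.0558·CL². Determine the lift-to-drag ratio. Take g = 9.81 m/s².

L/D = 8.77

Weight W = mg = 1280 × 9.81 = 12557 N; in level flight L = W.
Dynamic pressure q = 0.5 × 0.841 × 71.9² = 2174 Pa.
CL = 2W/(ρv²S) = 2×12557/(0.841×71.9²×16.8) = 0.3438.
CD = 0.0326 + 0.0558 × 0.3438² = 0.0392.
L/D = CL/CD = 0.3438 / 0.0392 = 8.77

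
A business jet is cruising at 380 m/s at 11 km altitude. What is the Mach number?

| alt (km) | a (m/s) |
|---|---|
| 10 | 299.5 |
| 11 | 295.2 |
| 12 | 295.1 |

M = 1.29

At 11 km, from the table: a = 295.2 m/s.
M = v/a = 380 / 295.2 = 1.29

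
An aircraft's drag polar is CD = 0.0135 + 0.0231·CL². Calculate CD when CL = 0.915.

CD = 0.0328

CD = 0.0135 + 0.0231 × 0.915² = 0.0135 + 0.01934 = 0.0328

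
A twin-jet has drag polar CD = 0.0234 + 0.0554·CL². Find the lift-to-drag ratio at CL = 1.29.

CD = 0.0234 + 0.0554 × 1.29² = 0.1156
L/D = CL/CD = 1.29 / 0.1156 = 11.2

L/D = 11.2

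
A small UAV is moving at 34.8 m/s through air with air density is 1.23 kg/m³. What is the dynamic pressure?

q = 745 Pa

q = ½ρv² = ½ × 1.23 × 34.8² = 745 Pa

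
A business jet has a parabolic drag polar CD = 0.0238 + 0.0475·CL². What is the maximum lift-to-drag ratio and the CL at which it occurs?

(L/D)max = 14.9, at CL = 0.708

For CD = CD0 + K·CL², (L/D)max occurs at CL* = √(CD0/K) and equals 1/(2√(K·CD0)).
(L/D)max = 1/(2√(0.0475 × 0.0238)) = 1/(2 × 0.03362) = 14.9
CL* = √(0.0238/0.0475) = 0.708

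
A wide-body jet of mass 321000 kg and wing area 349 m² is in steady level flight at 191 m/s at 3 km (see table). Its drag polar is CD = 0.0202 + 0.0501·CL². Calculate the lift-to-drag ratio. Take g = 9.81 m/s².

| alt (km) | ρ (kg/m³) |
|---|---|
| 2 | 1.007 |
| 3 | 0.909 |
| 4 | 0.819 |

L/D = 15.5

At 3 km, from the table: ρ = 0.909 kg/m³.
Level flight ⇒ L = W = m·g = 321000 × 9.81 = 3.149×10^6 N.
Dynamic pressure q = 0.5 × 0.909 × 191² = 16580 Pa.
CL = W/(q·S) = 3.149×10^6 / (16580 × 349) = 0.5442.
CD = 0.0202 + 0.0501 × 0.5442² = 0.03504.
L/D = CL/CD = 0.5442 / 0.03504 = 15.5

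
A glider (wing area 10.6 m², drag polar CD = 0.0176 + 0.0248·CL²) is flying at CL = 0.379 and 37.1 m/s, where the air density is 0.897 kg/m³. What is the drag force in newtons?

CD = 0.0176 + 0.0248 × 0.379² = 0.02116
D = ½ρv²S·CD = ½ × 0.897 × 37.1² × 10.6 × 0.02116 = 138 N

D = 138 N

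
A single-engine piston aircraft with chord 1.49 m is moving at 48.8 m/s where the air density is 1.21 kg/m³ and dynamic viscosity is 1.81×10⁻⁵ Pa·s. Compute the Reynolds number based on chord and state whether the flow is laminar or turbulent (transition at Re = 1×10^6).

Re = 4.86×10^6 (turbulent)

Re = ρ·v·c/μ = 1.21 × 48.8 × 1.49 / (1.81×10⁻⁵) = 4.86×10^6
Since 4.86×10^6 > 1×10^6, the flow is turbulent.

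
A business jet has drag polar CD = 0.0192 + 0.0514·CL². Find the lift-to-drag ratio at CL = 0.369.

L/D = 14.1

CD = 0.0192 + 0.0514 × 0.369² = 0.0262
L/D = CL/CD = 0.369 / 0.0262 = 14.1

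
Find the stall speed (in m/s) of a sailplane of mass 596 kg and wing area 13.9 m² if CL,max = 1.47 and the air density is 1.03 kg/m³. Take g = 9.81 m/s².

V_stall = 23.6 m/s

Stall occurs when L = W at CL,max. W = mg = 596 × 9.81 = 5847 N.
From L = ½ρV²S·CL,max = W: V_stall = √(2W/(ρSCL,max)) = √(2·5847/(1.03·13.9·1.47))
V_stall = √555.6 = 23.6 m/s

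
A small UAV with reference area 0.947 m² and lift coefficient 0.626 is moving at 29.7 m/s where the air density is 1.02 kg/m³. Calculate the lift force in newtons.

L = 267 N

L = ½ρv²S·CL = ½ × 1.02 × 29.7² × 0.947 × 0.626 = 267 N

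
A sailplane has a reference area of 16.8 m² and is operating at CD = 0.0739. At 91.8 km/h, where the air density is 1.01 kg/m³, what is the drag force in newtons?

D = 408 N

Convert speed: v = 91.8 km/h ÷ 3.6 = 25.5 m/s.
D = ½ρv²S·CD = ½ × 1.01 × 25.5² × 16.8 × 0.0739 = 408 N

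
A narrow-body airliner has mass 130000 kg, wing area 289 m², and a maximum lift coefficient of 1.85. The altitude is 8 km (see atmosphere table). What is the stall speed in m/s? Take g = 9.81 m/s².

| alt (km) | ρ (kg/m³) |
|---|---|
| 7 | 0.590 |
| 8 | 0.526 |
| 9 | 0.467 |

At 8 km, from the table: ρ = 0.526 kg/m³.
Stall occurs when L = W at CL,max. W = mg = 130000 × 9.81 = 1.275×10^6 N.
V_stall = √(2W/(ρ·S·CL,max)) = √(2 × 1.275×10^6 / (0.526 × 289 × 1.85))
V_stall = √9070 = 95.2 m/s

V_stall = 95.2 m/s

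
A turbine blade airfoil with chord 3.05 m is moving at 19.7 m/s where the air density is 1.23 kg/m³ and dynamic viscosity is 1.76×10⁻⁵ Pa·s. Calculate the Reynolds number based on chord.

Re = ρ·v·c/μ = 1.23 × 19.7 × 3.05 / (1.76×10⁻⁵) = 4.2×10^6

Re = 4.2×10^6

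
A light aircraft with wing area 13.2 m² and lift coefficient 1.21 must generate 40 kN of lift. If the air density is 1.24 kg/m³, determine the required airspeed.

L = ½ρv²S·CL ⇒ v = √(2L/(ρ·S·CL))
v = √(2 × 40000 / (1.24 × 13.2 × 1.21)) = √4039 = 63.6 m/s

v = 63.6 m/s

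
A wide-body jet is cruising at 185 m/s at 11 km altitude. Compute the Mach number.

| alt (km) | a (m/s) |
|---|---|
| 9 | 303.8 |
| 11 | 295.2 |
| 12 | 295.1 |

M = 0.627

At 11 km, from the table: a = 295.2 m/s.
M = v/a = 185 / 295.2 = 0.627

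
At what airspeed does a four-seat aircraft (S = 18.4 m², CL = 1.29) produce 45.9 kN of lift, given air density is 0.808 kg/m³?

v = 69.2 m/s

L = ½ρv²S·CL ⇒ v = √(2L/(ρ·S·CL))
v = √(2 × 45900 / (0.808 × 18.4 × 1.29)) = √4787 = 69.2 m/s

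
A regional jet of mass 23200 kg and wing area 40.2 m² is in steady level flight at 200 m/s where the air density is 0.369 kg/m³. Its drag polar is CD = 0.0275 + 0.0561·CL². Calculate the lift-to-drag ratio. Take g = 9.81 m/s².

L/D = 12.7

Level flight ⇒ L = W = m·g = 23200 × 9.81 = 2.2759×10^5 N.
Dynamic pressure q = 0.5 × 0.369 × 200² = 7380 Pa.
CL = W/(q·S) = 2.2759×10^5 / (7380 × 40.2) = 0.7671.
CD = 0.0275 + 0.0561 × 0.7671² = 0.06052.
L/D = CL/CD = 0.7671 / 0.06052 = 12.7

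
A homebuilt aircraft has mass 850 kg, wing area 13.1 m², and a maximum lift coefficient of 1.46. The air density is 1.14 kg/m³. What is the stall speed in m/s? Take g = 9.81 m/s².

V_stall = 27.7 m/s

At stall, lift equals weight: L = W = m·g = 850 × 9.81 = 8338 N.
V_stall = √(2W/(ρ·S·CL,max)) = √(2 × 8338 / (1.14 × 13.1 × 1.46))
V_stall = √764.9 = 27.7 m/s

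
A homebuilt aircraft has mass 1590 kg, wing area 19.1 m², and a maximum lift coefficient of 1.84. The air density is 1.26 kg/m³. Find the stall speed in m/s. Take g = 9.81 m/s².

Weight W = mg = 1590 × 9.81 = 15600 N.
V_stall = √(2W/(ρ·S·CL,max)) = √(2 × 15600 / (1.26 × 19.1 × 1.84))
V_stall = √704.5 = 26.5 m/s

V_stall = 26.5 m/s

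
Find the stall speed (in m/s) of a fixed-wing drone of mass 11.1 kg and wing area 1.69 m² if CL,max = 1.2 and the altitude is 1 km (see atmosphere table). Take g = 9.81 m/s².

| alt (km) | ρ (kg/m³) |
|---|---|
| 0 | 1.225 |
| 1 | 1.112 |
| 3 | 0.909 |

At 1 km, from the table: ρ = 1.112 kg/m³.
Stall occurs when L = W at CL,max. W = mg = 11.1 × 9.81 = 108.9 N.
From L = ½ρV²S·CL,max = W: V_stall = √(2W/(ρSCL,max)) = √(2·108.9/(1.112·1.69·1.2))
V_stall = √96.57 = 9.83 m/s

V_stall = 9.83 m/s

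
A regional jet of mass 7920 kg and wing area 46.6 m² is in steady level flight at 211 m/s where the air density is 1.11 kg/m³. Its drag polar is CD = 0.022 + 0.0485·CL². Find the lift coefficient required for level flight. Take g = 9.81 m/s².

Level flight ⇒ L = W = m·g = 7920 × 9.81 = 77695 N.
Dynamic pressure q = 0.5 × 1.11 × 211² = 24710 Pa.
CL = 2W/(ρv²S) = 2×77695/(1.11×211²×46.6) = 0.06748.

CL = 0.0675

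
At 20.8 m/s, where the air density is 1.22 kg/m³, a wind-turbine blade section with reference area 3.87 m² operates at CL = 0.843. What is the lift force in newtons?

L = ½ρv²S·CL = ½ × 1.22 × 20.8² × 3.87 × 0.843 = 861 N

L = 861 N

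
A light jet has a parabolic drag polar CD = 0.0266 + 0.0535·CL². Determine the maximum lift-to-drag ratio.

For CD = CD0 + K·CL², (L/D)max occurs at CL* = √(CD0/K) and equals 1/(2√(K·CD0)).
(L/D)max = 1/(2√(0.0535 × 0.0266)) = 1/(2 × 0.03772) = 13.3

(L/D)max = 13.3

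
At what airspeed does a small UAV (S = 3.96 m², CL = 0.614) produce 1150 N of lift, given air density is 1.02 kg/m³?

v = 30.5 m/s

L = ½ρv²S·CL ⇒ v = √(2L/(ρ·S·CL))
v = √(2 × 1150 / (1.02 × 3.96 × 0.614)) = √927.4 = 30.5 m/s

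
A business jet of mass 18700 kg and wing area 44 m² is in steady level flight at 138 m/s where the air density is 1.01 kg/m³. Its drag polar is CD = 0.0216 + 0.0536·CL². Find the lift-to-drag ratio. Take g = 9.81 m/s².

In steady level flight, lift balances weight: W = mg = 18700 × 9.81 = 1.8345×10^5 N.
q = ½ρv² = ½ × 1.01 × 138² = 9617 Pa.
Required CL = L/(qS) = 1.8345×10^5/(9617·44) = 0.4335.
CD = 0.0216 + 0.0536 × 0.4335² = 0.03167.
L/D = CL/CD = 0.4335 / 0.03167 = 13.7

L/D = 13.7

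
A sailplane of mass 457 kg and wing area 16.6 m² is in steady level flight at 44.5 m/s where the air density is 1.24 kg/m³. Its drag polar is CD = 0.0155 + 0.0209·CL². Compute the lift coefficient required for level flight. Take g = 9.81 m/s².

CL = 0.22

Weight W = mg = 457 × 9.81 = 4483.2 N; in level flight L = W.
q = ½ρv² = ½ × 1.24 × 44.5² = 1228 Pa.
Required CL = L/(qS) = 4483.2/(1228·16.6) = 0.22.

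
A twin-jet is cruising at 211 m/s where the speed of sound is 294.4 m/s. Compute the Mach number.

M = 0.717

M = v/a = 211 / 294.4 = 0.717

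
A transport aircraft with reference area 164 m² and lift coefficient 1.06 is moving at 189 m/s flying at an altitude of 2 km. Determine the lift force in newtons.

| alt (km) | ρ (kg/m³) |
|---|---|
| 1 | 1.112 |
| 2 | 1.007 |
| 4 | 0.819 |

L = 3.13×10^6 N

At 2 km, from the table: ρ = 1.007 kg/m³.
Dynamic pressure q = ½ρv² = ½ × 1.007 × 189² = 17990 Pa.
L = q·S·CL = 17990 × 164 × 1.06 = 3.13×10^6 N ≈ 3130 kN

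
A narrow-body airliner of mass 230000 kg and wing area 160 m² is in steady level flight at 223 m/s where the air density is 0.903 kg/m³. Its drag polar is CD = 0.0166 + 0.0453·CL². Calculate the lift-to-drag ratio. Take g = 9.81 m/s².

L/D = 18.2

In steady level flight, lift balances weight: W = mg = 230000 × 9.81 = 2.2563×10^6 N.
q = ½ρv² = ½ × 0.903 × 223² = 22450 Pa.
CL = 2W/(ρv²S) = 2×2.2563×10^6/(0.903×223²×160) = 0.6281.
CD = 0.0166 + 0.0453 × 0.6281² = 0.03447.
L/D = CL/CD = 0.6281 / 0.03447 = 18.2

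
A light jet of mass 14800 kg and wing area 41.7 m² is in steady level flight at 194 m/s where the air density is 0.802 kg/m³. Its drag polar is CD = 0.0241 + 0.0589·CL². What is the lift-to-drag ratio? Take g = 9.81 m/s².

L/D = 8.47

In steady level flight, lift balances weight: W = mg = 14800 × 9.81 = 1.4519×10^5 N.
Dynamic pressure q = 0.5 × 0.802 × 194² = 15090 Pa.
CL = W/(q·S) = 1.4519×10^5 / (15090 × 41.7) = 0.2307.
CD = 0.0241 + 0.0589 × 0.2307² = 0.02723.
L/D = CL/CD = 0.2307 / 0.02723 = 8.47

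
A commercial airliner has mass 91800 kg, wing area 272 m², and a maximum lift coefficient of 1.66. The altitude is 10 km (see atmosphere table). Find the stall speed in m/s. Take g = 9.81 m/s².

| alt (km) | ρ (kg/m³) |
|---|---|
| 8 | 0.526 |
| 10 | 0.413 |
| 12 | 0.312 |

V_stall = 98.3 m/s

At 10 km, from the table: ρ = 0.413 kg/m³.
Stall occurs when L = W at CL,max. W = mg = 91800 × 9.81 = 9.006×10^5 N.
V_stall = √(2W/(ρ·S·CL,max)) = √(2 × 9.006×10^5 / (0.413 × 272 × 1.66))
V_stall = √9659 = 98.3 m/s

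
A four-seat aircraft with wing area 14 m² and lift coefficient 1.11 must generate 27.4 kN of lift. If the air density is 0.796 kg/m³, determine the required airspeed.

v = 66.6 m/s

L = ½ρv²S·CL ⇒ v = √(2L/(ρ·S·CL))
v = √(2 × 27400 / (0.796 × 14 × 1.11)) = √4430 = 66.6 m/s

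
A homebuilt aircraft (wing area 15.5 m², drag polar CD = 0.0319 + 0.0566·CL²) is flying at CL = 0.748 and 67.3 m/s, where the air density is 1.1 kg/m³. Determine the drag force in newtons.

CD = 0.0319 + 0.0566 × 0.748² = 0.06357
D = ½ρv²S·CD = ½ × 1.1 × 67.3² × 15.5 × 0.06357 = 2450 N

D = 2450 N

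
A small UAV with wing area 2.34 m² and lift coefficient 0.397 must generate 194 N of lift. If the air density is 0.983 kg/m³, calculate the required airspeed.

L = ½ρv²S·CL ⇒ v = √(2L/(ρ·S·CL))
v = √(2 × 194 / (0.983 × 2.34 × 0.397)) = √424.9 = 20.6 m/s

v = 20.6 m/s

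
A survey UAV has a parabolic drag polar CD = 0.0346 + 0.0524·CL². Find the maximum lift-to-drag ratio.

(L/D)max = 11.7

For CD = CD0 + K·CL², (L/D)max occurs at CL* = √(CD0/K) and equals 1/(2√(K·CD0)).
(L/D)max = 1/(2√(0.0524 × 0.0346)) = 1/(2 × 0.04258) = 11.7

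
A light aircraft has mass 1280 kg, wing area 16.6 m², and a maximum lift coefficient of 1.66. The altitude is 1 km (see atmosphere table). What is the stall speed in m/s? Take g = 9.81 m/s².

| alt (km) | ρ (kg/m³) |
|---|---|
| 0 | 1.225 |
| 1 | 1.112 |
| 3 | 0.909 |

At 1 km, from the table: ρ = 1.112 kg/m³.
Stall occurs when L = W at CL,max. W = mg = 1280 × 9.81 = 12560 N.
From L = ½ρV²S·CL,max = W: V_stall = √(2W/(ρSCL,max)) = √(2·12560/(1.112·16.6·1.66))
V_stall = √819.6 = 28.6 m/s

V_stall = 28.6 m/s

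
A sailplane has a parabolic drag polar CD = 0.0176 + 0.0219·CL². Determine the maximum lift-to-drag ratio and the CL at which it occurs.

(L/D)max = 25.5, at CL = 0.896

For CD = CD0 + K·CL², (L/D)max occurs at CL* = √(CD0/K) and equals 1/(2√(K·CD0)).
(L/D)max = 1/(2√(0.0219 × 0.0176)) = 1/(2 × 0.01963) = 25.5
CL* = √(0.0176/0.0219) = 0.896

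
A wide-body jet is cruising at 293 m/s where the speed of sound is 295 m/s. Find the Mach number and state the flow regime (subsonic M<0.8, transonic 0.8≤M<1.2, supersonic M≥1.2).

M = 0.993 (transonic)

M = v/a = 293 / 295 = 0.993
M = 0.993 → transonic.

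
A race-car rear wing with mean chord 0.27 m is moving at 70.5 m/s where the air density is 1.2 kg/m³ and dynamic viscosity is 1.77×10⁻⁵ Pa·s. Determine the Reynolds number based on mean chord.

Re = 1.29×10^6

Re = ρ·v·c/μ = 1.2 × 70.5 × 0.27 / (1.77×10⁻⁵) = 1.29×10^6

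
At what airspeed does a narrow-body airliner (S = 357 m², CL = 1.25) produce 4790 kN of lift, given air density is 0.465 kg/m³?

L = ½ρv²S·CL ⇒ v = √(2L/(ρ·S·CL))
v = √(2 × 4.79×10^6 / (0.465 × 357 × 1.25)) = √46170 = 215 m/s

v = 215 m/s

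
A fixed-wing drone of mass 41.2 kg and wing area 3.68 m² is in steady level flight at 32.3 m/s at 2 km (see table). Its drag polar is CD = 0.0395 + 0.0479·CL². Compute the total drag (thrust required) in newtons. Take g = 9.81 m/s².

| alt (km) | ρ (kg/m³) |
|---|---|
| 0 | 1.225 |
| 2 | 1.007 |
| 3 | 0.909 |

At 2 km, from the table: ρ = 1.007 kg/m³.
In steady level flight, lift balances weight: W = mg = 41.2 × 9.81 = 404.17 N.
q = ½ρv² = ½ × 1.007 × 32.3² = 525.3 Pa.
Required CL = L/(qS) = 404.17/(525.3·3.68) = 0.2091.
CD = 0.0395 + 0.0479 × 0.2091² = 0.04159.
D = q·S·CD = 525.3 × 3.68 × 0.04159 = 80.4 N

D = 80.4 N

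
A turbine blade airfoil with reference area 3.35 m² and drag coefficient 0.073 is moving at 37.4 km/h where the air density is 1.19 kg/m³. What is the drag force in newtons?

Convert speed: v = 37.4 km/h ÷ 3.6 = 10.39 m/s.
Dynamic pressure q = ½ρv² = ½ × 1.19 × 10.39² = 64.22 Pa.
D = q·S·CD = 64.22 × 3.35 × 0.073 = 15.7 N

D = 15.7 N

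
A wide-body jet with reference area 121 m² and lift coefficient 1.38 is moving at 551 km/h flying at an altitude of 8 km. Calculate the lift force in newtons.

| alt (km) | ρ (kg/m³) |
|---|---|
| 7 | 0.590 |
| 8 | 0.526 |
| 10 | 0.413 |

At 8 km, from the table: ρ = 0.526 kg/m³.
Convert speed: v = 551 km/h ÷ 3.6 = 153.1 m/s.
L = ½ρv²S·CL = ½ × 0.526 × 153.1² × 121 × 1.38 = 1.03×10^6 N ≈ 1030 kN

L = 1.03×10^6 N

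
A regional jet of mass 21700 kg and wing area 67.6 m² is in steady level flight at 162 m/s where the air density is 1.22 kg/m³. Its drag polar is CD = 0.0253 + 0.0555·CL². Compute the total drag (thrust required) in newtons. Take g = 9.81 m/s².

In steady level flight, lift balances weight: W = mg = 21700 × 9.81 = 2.1288×10^5 N.
Dynamic pressure q = 0.5 × 1.22 × 162² = 16010 Pa.
Required CL = L/(qS) = 2.1288×10^5/(16010·67.6) = 0.1967.
CD = 0.0253 + 0.0555 × 0.1967² = 0.02745.
D = q·S·CD = 16010 × 67.6 × 0.02745 = 29700 N

D = 29700 N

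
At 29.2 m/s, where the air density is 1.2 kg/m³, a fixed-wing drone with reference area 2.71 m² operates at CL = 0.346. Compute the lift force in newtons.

L = 480 N

L = ½ρv²S·CL = ½ × 1.2 × 29.2² × 2.71 × 0.346 = 480 N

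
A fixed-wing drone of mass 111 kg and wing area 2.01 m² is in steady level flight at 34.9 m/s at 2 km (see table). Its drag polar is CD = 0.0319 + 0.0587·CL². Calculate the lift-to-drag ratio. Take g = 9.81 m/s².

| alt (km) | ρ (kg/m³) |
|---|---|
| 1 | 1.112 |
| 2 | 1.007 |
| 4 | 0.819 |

L/D = 11.4

At 2 km, from the table: ρ = 1.007 kg/m³.
In steady level flight, lift balances weight: W = mg = 111 × 9.81 = 1088.9 N.
Dynamic pressure q = 0.5 × 1.007 × 34.9² = 613.3 Pa.
CL = 2W/(ρv²S) = 2×1088.9/(1.007×34.9²×2.01) = 0.8834.
CD = 0.0319 + 0.0587 × 0.8834² = 0.07771.
L/D = CL/CD = 0.8834 / 0.07771 = 11.4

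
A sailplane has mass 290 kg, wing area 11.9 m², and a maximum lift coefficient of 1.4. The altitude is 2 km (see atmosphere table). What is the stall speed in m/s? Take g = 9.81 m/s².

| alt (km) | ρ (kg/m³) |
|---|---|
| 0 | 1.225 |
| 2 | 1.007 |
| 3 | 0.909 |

V_stall = 18.4 m/s

At 2 km, from the table: ρ = 1.007 kg/m³.
Weight W = mg = 290 × 9.81 = 2845 N.
V_stall = √(2W/(ρ·S·CL,max)) = √(2 × 2845 / (1.007 × 11.9 × 1.4))
V_stall = √339.2 = 18.4 m/s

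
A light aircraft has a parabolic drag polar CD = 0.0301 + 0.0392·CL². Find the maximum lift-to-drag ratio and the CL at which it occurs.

For CD = CD0 + K·CL², (L/D)max occurs at CL* = √(CD0/K) and equals 1/(2√(K·CD0)).
(L/D)max = 1/(2√(0.0392 × 0.0301)) = 1/(2 × 0.03435) = 14.6
CL* = √(0.0301/0.0392) = 0.876

(L/D)max = 14.6, at CL = 0.876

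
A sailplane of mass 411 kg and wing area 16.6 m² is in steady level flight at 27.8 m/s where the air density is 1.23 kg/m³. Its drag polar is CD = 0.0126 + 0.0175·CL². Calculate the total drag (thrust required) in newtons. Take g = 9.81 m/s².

D = 135 N

Weight W = mg = 411 × 9.81 = 4031.9 N; in level flight L = W.
q = ½ρv² = ½ × 1.23 × 27.8² = 475.3 Pa.
CL = W/(q·S) = 4031.9 / (475.3 × 16.6) = 0.511.
CD = 0.0126 + 0.0175 × 0.511² = 0.01717.
D = q·S·CD = 475.3 × 16.6 × 0.01717 = 135.5 N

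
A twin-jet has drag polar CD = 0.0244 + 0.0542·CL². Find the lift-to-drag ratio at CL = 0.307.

CD = 0.0244 + 0.0542 × 0.307² = 0.02951
L/D = CL/CD = 0.307 / 0.02951 = 10.4

L/D = 10.4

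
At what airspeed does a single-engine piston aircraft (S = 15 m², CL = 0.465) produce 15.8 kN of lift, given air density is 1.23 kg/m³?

v = 60.7 m/s

L = ½ρv²S·CL ⇒ v = √(2L/(ρ·S·CL))
v = √(2 × 15800 / (1.23 × 15 × 0.465)) = √3683 = 60.7 m/s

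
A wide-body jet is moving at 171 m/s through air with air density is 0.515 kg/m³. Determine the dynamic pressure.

q = ½ρv² = ½ × 0.515 × 171² = 7530 Pa

q = 7530 Pa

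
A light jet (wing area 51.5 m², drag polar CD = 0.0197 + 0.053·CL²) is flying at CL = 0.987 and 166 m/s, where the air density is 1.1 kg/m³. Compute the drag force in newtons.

CD = 0.0197 + 0.053 × 0.987² = 0.07133
D = ½ρv²S·CD = ½ × 1.1 × 166² × 51.5 × 0.07133 = 55700 N

D = 55700 N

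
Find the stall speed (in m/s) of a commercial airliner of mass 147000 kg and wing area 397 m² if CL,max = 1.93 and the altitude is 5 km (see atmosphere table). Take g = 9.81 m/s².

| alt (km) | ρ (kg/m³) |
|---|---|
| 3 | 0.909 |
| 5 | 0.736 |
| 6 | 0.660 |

V_stall = 71.5 m/s

At 5 km, from the table: ρ = 0.736 kg/m³.
Weight W = mg = 147000 × 9.81 = 1.442×10^6 N.
From L = ½ρV²S·CL,max = W: V_stall = √(2W/(ρSCL,max)) = √(2·1.442×10^6/(0.736·397·1.93))
V_stall = √5114 = 71.5 m/s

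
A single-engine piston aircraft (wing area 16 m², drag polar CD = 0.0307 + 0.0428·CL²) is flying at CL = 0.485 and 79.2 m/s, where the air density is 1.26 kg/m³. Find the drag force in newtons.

CD = 0.0307 + 0.0428 × 0.485² = 0.04077
D = ½ρv²S·CD = ½ × 1.26 × 79.2² × 16 × 0.04077 = 2580 N

D = 2580 N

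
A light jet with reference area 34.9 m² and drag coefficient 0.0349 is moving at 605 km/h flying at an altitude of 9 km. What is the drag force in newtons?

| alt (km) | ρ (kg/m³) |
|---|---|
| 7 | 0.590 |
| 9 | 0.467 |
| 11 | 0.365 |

D = 8030 N

At 9 km, from the table: ρ = 0.467 kg/m³.
Convert speed: v = 605 km/h ÷ 3.6 = 168.1 m/s.
Dynamic pressure q = ½ρv² = ½ × 0.467 × 168.1² = 6595 Pa.
D = q·S·CD = 6595 × 34.9 × 0.0349 = 8030 N ≈ 8.03 kN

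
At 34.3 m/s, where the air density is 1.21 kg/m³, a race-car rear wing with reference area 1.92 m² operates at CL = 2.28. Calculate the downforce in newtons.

L = 3120 N

Dynamic pressure q = ½ρv² = ½ × 1.21 × 34.3² = 711.8 Pa.
L = q·S·CL = 711.8 × 1.92 × 2.28 = 3120 N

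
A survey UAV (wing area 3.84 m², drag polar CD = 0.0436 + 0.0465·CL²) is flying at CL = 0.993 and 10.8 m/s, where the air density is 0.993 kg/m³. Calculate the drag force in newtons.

D = 19.9 N

CD = 0.0436 + 0.0465 × 0.993² = 0.08945
D = ½ρv²S·CD = ½ × 0.993 × 10.8² × 3.84 × 0.08945 = 19.9 N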